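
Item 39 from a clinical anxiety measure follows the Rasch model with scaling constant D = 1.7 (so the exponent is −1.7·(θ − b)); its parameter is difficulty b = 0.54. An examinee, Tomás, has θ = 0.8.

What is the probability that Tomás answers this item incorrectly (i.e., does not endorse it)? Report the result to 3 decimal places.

0.391

P(θ) = 1 / (1 + exp(−D·(θ − b)))
Exponent: 1.7 × (0.8 − 0.54) = 0.4420
1/(1 + e^{-0.4420}) = 0.6087
P = 0.6087
P(incorrect) = 1 − 0.6087 = 0.3913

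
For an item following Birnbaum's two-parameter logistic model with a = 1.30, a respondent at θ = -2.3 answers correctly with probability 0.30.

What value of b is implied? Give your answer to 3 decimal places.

-1.648

P(θ) = 1 / (1 + exp(−a(θ − b)))
logit(0.30) = ln(0.30/0.70) = -0.8473
b = θ − logit/(a) = -2.3 − (-0.8473)/1.3000 = -1.6482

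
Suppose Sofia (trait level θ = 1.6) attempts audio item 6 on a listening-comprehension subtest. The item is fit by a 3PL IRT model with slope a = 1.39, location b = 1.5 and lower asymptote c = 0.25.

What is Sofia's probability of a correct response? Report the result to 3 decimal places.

P(θ) = c + (1 − c) · 1 / (1 + exp(−a(θ − b)))
Exponent: 1.39 × (1.6 − 1.5) = 0.1390
1/(1 + e^{-0.1390}) = 0.5347
P = 0.25 + 0.75 × 0.5347 = 0.6510

0.651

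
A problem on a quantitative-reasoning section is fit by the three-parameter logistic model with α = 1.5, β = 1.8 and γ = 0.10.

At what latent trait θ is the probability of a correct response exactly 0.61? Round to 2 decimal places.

1.98

P(θ) = γ + (1 − γ) · 1 / (1 + exp(−α(θ − β)))
Remove guessing floor: (0.61 − 0.10)/(1 − 0.10) = 0.5667
logit = ln(0.5667/0.4333) = 0.2683
θ = β + logit/(α) = 1.8 + 0.2683/1.5000 = 1.9788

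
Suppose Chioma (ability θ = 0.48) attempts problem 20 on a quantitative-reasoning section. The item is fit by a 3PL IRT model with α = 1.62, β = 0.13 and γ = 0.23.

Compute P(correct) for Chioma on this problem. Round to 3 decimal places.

0.721

P(θ) = γ + (1 − γ) · 1 / (1 + exp(−α(θ − β)))
Exponent: 1.62 × (0.48 − 0.13) = 0.5670
1/(1 + e^{-0.5670}) = 0.6381
P = 0.23 + 0.77 × 0.6381 = 0.7213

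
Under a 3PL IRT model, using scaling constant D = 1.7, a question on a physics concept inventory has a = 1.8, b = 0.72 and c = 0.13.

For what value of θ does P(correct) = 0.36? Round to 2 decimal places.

P(θ) = c + (1 − c) · 1 / (1 + exp(−D·a(θ − b)))
Remove guessing floor: (0.36 − 0.13)/(1 − 0.13) = 0.2644
logit = ln(0.2644/0.7356) = -1.0234
θ = b + logit/(1.7·a) = 0.72 + (-1.0234)/3.0600 = 0.3856

0.39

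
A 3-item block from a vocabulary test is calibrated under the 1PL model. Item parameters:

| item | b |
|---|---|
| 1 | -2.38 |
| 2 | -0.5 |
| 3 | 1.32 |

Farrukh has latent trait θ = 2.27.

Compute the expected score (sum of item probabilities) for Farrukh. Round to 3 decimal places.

P(θ) = 1 / (1 + exp(−(θ − b)))
P_1 = 1/(1+e^{-4.6500}) = 0.9905
P_2 = 1/(1+e^{-2.7700}) = 0.9410
P_3 = 1/(1+e^{-0.9500}) = 0.7211
E[score] = 0.9905 + 0.9410 + 0.7211 = 2.6527

2.653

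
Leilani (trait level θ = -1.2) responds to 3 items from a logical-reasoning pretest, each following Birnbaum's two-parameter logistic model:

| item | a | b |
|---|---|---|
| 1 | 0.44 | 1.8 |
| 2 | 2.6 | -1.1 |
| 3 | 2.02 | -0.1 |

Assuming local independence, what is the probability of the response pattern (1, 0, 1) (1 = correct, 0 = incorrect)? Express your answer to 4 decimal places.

0.0116

P(θ) = 1 / (1 + exp(−a(θ − b)))
P_1 = 1/(1+e^{1.3200}) = 0.2108
P_2 = 1/(1+e^{0.2600}) = 0.4354
P_3 = 1/(1+e^{2.2220}) = 0.0978
L = P_1 × (1−P_2) × P_3 = 0.2108 × 0.5646 × 0.0978 = 0.01164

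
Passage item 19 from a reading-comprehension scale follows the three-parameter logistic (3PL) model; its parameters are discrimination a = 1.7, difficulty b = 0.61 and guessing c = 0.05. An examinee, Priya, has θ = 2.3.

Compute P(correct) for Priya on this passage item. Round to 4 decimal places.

0.9492

P(θ) = c + (1 − c) · 1 / (1 + exp(−a(θ − b)))
Exponent: 1.7 × (2.3 − 0.61) = 2.8730
1/(1 + e^{-2.8730}) = 0.9465
P = 0.05 + 0.95 × 0.9465 = 0.9492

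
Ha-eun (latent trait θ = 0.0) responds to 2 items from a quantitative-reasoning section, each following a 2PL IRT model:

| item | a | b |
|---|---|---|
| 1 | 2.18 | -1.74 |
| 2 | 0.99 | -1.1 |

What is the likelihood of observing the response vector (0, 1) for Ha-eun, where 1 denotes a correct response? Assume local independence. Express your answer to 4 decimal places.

0.0165

P(θ) = 1 / (1 + exp(−a(θ − b)))
P_1 = 1/(1+e^{-3.7932}) = 0.9780
P_2 = 1/(1+e^{-1.0890}) = 0.7482
L = (1−P_1) × P_2 = 0.0220 × 0.7482 = 0.01648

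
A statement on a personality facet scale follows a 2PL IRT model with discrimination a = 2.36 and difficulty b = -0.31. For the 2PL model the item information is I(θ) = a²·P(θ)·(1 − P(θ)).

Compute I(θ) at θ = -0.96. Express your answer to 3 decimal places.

P = 1/(1+e^{1.5340}) = 0.1774
P(1−P) = 0.1774 × 0.8226 = 0.1459
I = a² × P(1−P) = 2.36² × 0.1459 = 0.81280

0.813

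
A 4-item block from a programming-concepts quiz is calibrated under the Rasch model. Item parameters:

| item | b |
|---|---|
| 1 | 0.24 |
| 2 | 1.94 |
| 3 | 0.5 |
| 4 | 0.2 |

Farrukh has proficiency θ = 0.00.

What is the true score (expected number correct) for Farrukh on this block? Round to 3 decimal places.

1.394

P(θ) = 1 / (1 + exp(−(θ − b)))
P_1 = 1/(1+e^{0.2400}) = 0.4403
P_2 = 1/(1+e^{1.9400}) = 0.1256
P_3 = 1/(1+e^{0.5000}) = 0.3775
P_4 = 1/(1+e^{0.2000}) = 0.4502
E[score] = 0.4403 + 0.1256 + 0.3775 + 0.4502 = 1.3936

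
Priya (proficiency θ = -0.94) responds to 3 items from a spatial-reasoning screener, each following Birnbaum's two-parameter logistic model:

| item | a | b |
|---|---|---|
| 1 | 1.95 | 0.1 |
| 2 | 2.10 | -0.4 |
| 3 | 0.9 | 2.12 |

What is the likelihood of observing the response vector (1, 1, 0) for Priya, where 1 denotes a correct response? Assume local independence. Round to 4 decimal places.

P(θ) = 1 / (1 + exp(−a(θ − b)))
P_1 = 1/(1+e^{2.0280}) = 0.1163
P_2 = 1/(1+e^{1.1340}) = 0.2434
P_3 = 1/(1+e^{2.7540}) = 0.0599
L = P_1 × P_2 × (1−P_3) = 0.1163 × 0.2434 × 0.9401 = 0.02661

0.0266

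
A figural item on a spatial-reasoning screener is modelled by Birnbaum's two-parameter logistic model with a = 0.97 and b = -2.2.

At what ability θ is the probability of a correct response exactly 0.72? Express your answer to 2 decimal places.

-1.23

P(θ) = 1 / (1 + exp(−a(θ − b)))
logit = ln(0.7200/0.2800) = 0.9445
θ = b + logit/(a) = -2.2 + 0.9445/0.9700 = -1.2263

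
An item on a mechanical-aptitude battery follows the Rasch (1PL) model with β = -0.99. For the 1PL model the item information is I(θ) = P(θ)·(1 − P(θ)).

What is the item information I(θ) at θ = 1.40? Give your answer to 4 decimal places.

P = 1/(1+e^{-2.3900}) = 0.9161
P(1−P) = 0.9161 × 0.0839 = 0.0769
I = P(1−P) = 0.07689

0.0769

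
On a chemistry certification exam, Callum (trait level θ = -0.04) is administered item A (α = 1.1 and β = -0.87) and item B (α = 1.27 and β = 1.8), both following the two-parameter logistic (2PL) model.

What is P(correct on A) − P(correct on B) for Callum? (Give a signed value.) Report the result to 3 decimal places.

P(θ) = 1 / (1 + exp(−α(θ − β)))
P_A = 0.7136
P_B = 0.0881
P_A − P_B = 0.6255

0.625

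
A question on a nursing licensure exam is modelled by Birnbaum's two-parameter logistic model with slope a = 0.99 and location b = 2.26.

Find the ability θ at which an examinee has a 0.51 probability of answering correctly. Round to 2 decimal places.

2.30

P(θ) = 1 / (1 + exp(−a(θ − b)))
logit = ln(0.5100/0.4900) = 0.0400
θ = b + logit/(a) = 2.26 + 0.0400/0.9900 = 2.3004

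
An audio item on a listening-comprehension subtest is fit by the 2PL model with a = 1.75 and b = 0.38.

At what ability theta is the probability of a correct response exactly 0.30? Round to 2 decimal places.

P(theta) = 1 / (1 + exp(−a(theta − b)))
logit = ln(0.3000/0.7000) = -0.8473
theta = b + logit/(a) = 0.38 + (-0.8473)/1.7500 = -0.1042

-0.10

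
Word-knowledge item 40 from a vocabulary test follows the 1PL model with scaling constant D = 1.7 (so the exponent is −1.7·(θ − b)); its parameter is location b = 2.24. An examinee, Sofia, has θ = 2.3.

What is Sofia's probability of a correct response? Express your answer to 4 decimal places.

0.5255

P(θ) = 1 / (1 + exp(−D·(θ − b)))
Exponent: 1.7 × (2.3 − 2.24) = 0.1020
1/(1 + e^{-0.1020}) = 0.5255
P = 0.5255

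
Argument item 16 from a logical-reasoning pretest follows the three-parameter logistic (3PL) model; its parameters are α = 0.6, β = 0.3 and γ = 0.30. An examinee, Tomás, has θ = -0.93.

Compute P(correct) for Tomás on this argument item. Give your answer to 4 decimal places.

0.5264

P(θ) = γ + (1 − γ) · 1 / (1 + exp(−α(θ − β)))
Exponent: 0.6 × (-0.93 − 0.3) = -0.7380
1/(1 + e^{0.7380}) = 0.3234
P = 0.30 + 0.70 × 0.3234 = 0.5264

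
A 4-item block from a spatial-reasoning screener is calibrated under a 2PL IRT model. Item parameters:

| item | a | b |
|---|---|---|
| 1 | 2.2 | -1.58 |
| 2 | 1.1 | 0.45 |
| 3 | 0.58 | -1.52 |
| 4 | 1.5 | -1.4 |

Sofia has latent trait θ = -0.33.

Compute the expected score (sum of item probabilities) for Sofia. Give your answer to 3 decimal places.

2.736

P(θ) = 1 / (1 + exp(−a(θ − b)))
P_1 = 1/(1+e^{-2.7500}) = 0.9399
P_2 = 1/(1+e^{0.8580}) = 0.2978
P_3 = 1/(1+e^{-0.6902}) = 0.6660
P_4 = 1/(1+e^{-1.6050}) = 0.8327
E[score] = 0.9399 + 0.2978 + 0.6660 + 0.8327 = 2.7364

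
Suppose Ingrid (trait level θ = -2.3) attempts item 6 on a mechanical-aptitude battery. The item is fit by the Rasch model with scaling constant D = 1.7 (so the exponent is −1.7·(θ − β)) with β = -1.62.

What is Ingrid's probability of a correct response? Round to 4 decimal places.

P(θ) = 1 / (1 + exp(−D·(θ − β)))
Exponent: 1.7 × (-2.3 − (-1.62)) = -1.1560
1/(1 + e^{1.1560}) = 0.2394
P = 0.2394

0.2394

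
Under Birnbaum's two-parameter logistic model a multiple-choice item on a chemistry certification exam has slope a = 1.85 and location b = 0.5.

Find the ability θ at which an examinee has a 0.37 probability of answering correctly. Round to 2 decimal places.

0.21

P(θ) = 1 / (1 + exp(−a(θ − b)))
logit = ln(0.3700/0.6300) = -0.5322
θ = b + logit/(a) = 0.5 + (-0.5322)/1.8500 = 0.2123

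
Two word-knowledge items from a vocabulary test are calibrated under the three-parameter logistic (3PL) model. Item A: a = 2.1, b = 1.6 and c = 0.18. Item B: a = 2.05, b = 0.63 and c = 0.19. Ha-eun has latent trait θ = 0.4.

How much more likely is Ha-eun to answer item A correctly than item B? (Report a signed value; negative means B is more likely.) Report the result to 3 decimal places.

-0.260

P(θ) = c + (1 − c) · 1 / (1 + exp(−a(θ − b)))
P_A = 0.2411
P_B = 0.5013
P_A − P_B = -0.2602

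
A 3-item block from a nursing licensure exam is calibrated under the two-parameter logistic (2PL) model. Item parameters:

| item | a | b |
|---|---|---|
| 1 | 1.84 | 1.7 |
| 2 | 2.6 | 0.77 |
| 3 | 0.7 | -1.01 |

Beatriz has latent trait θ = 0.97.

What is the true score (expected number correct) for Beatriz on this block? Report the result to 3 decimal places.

1.634

P(θ) = 1 / (1 + exp(−a(θ − b)))
P_1 = 1/(1+e^{1.3432}) = 0.2070
P_2 = 1/(1+e^{-0.5200}) = 0.6271
P_3 = 1/(1+e^{-1.3860}) = 0.8000
E[score] = 0.2070 + 0.6271 + 0.8000 = 1.6341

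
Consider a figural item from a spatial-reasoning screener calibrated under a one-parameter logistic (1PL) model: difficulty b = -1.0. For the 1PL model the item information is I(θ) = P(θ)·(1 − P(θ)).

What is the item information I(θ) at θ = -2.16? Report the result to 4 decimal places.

0.1817

P = 1/(1+e^{1.1600}) = 0.2387
P(1−P) = 0.2387 × 0.7613 = 0.1817
I = P(1−P) = 0.18171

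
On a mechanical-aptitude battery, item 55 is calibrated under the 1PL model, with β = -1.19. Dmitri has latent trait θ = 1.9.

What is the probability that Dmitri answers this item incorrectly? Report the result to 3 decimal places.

0.044

P(θ) = 1 / (1 + exp(−(θ − β)))
Exponent: (1.9 − (-1.19)) = 3.0900
1/(1 + e^{-3.0900}) = 0.9565
P = 0.9565
P(incorrect) = 1 − 0.9565 = 0.0435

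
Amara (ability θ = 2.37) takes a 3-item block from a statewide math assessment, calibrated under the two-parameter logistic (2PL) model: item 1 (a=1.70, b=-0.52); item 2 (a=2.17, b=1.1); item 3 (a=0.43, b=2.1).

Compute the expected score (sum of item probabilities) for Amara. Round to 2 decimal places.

2.46

P(θ) = 1 / (1 + exp(−a(θ − b)))
P_1 = 1/(1+e^{-4.9130}) = 0.9927
P_2 = 1/(1+e^{-2.7559}) = 0.9402
P_3 = 1/(1+e^{-0.1161}) = 0.5290
E[score] = 0.9927 + 0.9402 + 0.5290 = 2.4619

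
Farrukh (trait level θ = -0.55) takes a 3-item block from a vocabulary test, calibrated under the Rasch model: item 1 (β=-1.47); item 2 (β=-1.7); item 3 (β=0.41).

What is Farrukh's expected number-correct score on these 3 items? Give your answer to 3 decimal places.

1.751

P(θ) = 1 / (1 + exp(−(θ − β)))
P_1 = 1/(1+e^{-0.9200}) = 0.7150
P_2 = 1/(1+e^{-1.1500}) = 0.7595
P_3 = 1/(1+e^{0.9600}) = 0.2769
E[score] = 0.7150 + 0.7595 + 0.2769 = 1.7514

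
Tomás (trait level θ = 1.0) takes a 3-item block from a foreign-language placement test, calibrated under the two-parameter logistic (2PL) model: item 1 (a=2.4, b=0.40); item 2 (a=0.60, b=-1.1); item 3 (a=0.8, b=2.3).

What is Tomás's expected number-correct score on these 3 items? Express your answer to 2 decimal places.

1.85

P(θ) = 1 / (1 + exp(−a(θ − b)))
P_1 = 1/(1+e^{-1.4400}) = 0.8085
P_2 = 1/(1+e^{-1.2600}) = 0.7790
P_3 = 1/(1+e^{1.0400}) = 0.2611
E[score] = 0.8085 + 0.7790 + 0.2611 = 1.8486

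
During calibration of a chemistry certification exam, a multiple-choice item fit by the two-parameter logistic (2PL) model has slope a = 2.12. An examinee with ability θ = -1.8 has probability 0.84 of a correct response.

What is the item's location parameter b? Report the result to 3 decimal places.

-2.582

P(θ) = 1 / (1 + exp(−a(θ − b)))
logit(0.84) = ln(0.84/0.16) = 1.6582
b = θ − logit/(a) = -1.8 − 1.6582/2.1200 = -2.5822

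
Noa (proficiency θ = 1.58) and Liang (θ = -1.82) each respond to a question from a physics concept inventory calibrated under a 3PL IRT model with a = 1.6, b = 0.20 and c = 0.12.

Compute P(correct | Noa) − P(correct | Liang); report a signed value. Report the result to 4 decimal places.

P(θ) = c + (1 − c) · 1 / (1 + exp(−a(θ − b)))
P(Noa) = 0.9128  [exponent 2.2080]
P(Liang) = 0.1534  [exponent -3.2320]
Difference = 0.9128 − 0.1534 = 0.7594

0.7594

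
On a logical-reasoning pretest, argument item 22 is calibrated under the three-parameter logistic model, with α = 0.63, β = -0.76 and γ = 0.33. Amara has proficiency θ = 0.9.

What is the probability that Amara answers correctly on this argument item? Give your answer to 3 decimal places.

0.826

P(θ) = γ + (1 − γ) · 1 / (1 + exp(−α(θ − β)))
Exponent: 0.63 × (0.9 − (-0.76)) = 1.0458
1/(1 + e^{-1.0458}) = 0.7400
P = 0.33 + 0.67 × 0.7400 = 0.8258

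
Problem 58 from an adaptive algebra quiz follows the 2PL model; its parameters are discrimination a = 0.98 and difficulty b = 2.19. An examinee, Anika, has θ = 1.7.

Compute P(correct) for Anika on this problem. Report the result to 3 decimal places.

0.382

P(θ) = 1 / (1 + exp(−a(θ − b)))
Exponent: 0.98 × (1.7 − 2.19) = -0.4802
1/(1 + e^{0.4802}) = 0.3822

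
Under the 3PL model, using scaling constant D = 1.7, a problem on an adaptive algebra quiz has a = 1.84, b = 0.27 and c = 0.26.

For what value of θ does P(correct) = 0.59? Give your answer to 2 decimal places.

P(θ) = c + (1 − c) · 1 / (1 + exp(−D·a(θ − b)))
Remove guessing floor: (0.59 − 0.26)/(1 − 0.26) = 0.4459
logit = ln(0.4459/0.5541) = -0.2171
θ = b + logit/(1.7·a) = 0.27 + (-0.2171)/3.1280 = 0.2006

0.20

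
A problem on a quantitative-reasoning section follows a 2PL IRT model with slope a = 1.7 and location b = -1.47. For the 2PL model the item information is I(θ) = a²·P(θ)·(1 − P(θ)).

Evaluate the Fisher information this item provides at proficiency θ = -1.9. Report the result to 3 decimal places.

0.634

P = 1/(1+e^{0.7310}) = 0.3250
P(1−P) = 0.3250 × 0.6750 = 0.2194
I = a² × P(1−P) = 1.7² × 0.2194 = 0.63397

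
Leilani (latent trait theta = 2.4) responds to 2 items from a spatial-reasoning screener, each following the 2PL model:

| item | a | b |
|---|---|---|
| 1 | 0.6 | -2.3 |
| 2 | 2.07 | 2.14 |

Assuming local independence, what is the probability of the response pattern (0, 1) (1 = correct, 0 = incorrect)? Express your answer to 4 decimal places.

0.0355

P(theta) = 1 / (1 + exp(−a(theta − b)))
P_1 = 1/(1+e^{-2.8200}) = 0.9437
P_2 = 1/(1+e^{-0.5382}) = 0.6314
L = (1−P_1) × P_2 = 0.0563 × 0.6314 = 0.03552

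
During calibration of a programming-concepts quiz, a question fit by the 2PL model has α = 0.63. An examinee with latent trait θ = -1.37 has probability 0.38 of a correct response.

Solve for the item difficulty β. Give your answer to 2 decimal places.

P(θ) = 1 / (1 + exp(−α(θ − β)))
logit(0.38) = ln(0.38/0.62) = -0.4895
β = θ − logit/(α) = -1.37 − (-0.4895)/0.6300 = -0.5929

-0.59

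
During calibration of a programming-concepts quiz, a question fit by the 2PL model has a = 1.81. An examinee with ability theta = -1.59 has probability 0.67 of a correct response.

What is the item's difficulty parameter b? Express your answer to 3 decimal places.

P(theta) = 1 / (1 + exp(−a(theta − b)))
logit(0.67) = ln(0.67/0.33) = 0.7082
b = theta − logit/(a) = -1.59 − 0.7082/1.8100 = -1.9813

-1.981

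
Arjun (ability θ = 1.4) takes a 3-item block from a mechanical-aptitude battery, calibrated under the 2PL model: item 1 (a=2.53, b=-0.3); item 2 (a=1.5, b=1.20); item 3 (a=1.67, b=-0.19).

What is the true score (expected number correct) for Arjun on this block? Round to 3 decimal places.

P(θ) = 1 / (1 + exp(−a(θ − b)))
P_1 = 1/(1+e^{-4.3010}) = 0.9866
P_2 = 1/(1+e^{-0.3000}) = 0.5744
P_3 = 1/(1+e^{-2.6553}) = 0.9343
E[score] = 0.9866 + 0.5744 + 0.9343 = 2.4954

2.495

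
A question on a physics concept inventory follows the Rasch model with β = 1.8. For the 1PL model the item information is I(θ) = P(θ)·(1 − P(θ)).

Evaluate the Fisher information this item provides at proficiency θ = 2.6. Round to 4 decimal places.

0.2139

P = 1/(1+e^{-0.8000}) = 0.6900
P(1−P) = 0.6900 × 0.3100 = 0.2139
I = P(1−P) = 0.21391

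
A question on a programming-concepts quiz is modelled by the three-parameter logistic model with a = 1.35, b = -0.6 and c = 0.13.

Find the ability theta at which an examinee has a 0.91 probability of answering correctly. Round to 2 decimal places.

1.00

P(theta) = c + (1 − c) · 1 / (1 + exp(−a(theta − b)))
Remove guessing floor: (0.91 − 0.13)/(1 − 0.13) = 0.8966
logit = ln(0.8966/0.1034) = 2.1595
theta = b + logit/(a) = -0.6 + 2.1595/1.3500 = 0.9996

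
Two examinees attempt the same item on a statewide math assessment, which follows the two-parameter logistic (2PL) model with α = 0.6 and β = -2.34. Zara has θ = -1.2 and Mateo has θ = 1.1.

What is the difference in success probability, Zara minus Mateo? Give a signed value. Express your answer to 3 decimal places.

P(θ) = 1 / (1 + exp(−α(θ − β)))
P(Zara) = 0.6646  [exponent 0.6840]
P(Mateo) = 0.8874  [exponent 2.0640]
Difference = 0.6646 − 0.8874 = -0.2227

-0.223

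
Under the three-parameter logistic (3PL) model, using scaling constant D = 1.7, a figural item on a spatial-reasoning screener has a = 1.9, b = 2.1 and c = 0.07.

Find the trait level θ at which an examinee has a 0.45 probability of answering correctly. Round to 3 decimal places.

P(θ) = c + (1 − c) · 1 / (1 + exp(−D·a(θ − b)))
Remove guessing floor: (0.45 − 0.07)/(1 − 0.07) = 0.4086
logit = ln(0.4086/0.5914) = -0.3697
θ = b + logit/(1.7·a) = 2.1 + (-0.3697)/3.2300 = 1.9855

1.986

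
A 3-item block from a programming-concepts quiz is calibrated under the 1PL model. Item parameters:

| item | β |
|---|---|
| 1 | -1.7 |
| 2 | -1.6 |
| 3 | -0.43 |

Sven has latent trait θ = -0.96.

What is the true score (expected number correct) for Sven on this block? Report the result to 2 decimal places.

P(θ) = 1 / (1 + exp(−(θ − β)))
P_1 = 1/(1+e^{-0.7400}) = 0.6770
P_2 = 1/(1+e^{-0.6400}) = 0.6548
P_3 = 1/(1+e^{0.5300}) = 0.3705
E[score] = 0.6770 + 0.6548 + 0.3705 = 1.7023

1.70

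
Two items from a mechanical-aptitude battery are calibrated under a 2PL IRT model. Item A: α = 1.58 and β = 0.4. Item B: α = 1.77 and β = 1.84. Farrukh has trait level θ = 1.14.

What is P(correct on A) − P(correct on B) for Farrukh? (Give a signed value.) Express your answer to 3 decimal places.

0.538

P(θ) = 1 / (1 + exp(−α(θ − β)))
P_A = 0.7630
P_B = 0.2246
P_A − P_B = 0.5384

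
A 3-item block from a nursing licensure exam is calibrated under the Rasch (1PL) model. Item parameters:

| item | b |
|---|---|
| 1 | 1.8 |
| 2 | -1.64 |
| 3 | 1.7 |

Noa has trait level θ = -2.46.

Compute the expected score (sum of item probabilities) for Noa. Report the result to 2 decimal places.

P(θ) = 1 / (1 + exp(−(θ − b)))
P_1 = 1/(1+e^{4.2600}) = 0.0139
P_2 = 1/(1+e^{0.8200}) = 0.3058
P_3 = 1/(1+e^{4.1600}) = 0.0154
E[score] = 0.0139 + 0.3058 + 0.0154 = 0.3351

0.34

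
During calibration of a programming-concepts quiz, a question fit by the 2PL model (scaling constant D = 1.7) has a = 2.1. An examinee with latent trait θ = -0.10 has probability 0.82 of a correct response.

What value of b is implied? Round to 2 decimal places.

-0.52

P(θ) = 1 / (1 + exp(−D·a(θ − b)))
logit(0.82) = ln(0.82/0.18) = 1.5163
b = θ − logit/(1.7·a) = -0.10 − 1.5163/3.5700 = -0.5247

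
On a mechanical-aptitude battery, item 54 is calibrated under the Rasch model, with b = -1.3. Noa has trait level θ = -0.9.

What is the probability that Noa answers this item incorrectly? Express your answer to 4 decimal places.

0.4013

P(θ) = 1 / (1 + exp(−(θ − b)))
Exponent: (-0.9 − (-1.3)) = 0.4000
1/(1 + e^{-0.4000}) = 0.5987
P = 0.5987
P(incorrect) = 1 − 0.5987 = 0.4013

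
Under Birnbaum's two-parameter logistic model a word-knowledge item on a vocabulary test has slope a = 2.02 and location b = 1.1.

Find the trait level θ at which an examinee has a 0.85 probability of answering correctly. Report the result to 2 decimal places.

1.96

P(θ) = 1 / (1 + exp(−a(θ − b)))
logit = ln(0.8500/0.1500) = 1.7346
θ = b + logit/(a) = 1.1 + 1.7346/2.0200 = 1.9587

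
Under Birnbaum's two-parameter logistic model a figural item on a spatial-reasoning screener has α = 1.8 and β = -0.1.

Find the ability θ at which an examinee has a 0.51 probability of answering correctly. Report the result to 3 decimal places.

-0.078

P(θ) = 1 / (1 + exp(−α(θ − β)))
logit = ln(0.5100/0.4900) = 0.0400
θ = β + logit/(α) = -0.1 + 0.0400/1.8000 = -0.0778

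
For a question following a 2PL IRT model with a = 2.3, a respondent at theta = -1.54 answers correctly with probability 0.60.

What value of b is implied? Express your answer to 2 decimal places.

-1.72

P(theta) = 1 / (1 + exp(−a(theta − b)))
logit(0.60) = ln(0.60/0.40) = 0.4055
b = theta − logit/(a) = -1.54 − 0.4055/2.3000 = -1.7163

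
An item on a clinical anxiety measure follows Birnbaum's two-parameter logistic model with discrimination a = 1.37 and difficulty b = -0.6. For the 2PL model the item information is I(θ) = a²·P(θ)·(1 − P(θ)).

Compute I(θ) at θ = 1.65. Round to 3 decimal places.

0.079

P = 1/(1+e^{-3.0825}) = 0.9562
P(1−P) = 0.9562 × 0.0438 = 0.0419
I = a² × P(1−P) = 1.37² × 0.0419 = 0.07867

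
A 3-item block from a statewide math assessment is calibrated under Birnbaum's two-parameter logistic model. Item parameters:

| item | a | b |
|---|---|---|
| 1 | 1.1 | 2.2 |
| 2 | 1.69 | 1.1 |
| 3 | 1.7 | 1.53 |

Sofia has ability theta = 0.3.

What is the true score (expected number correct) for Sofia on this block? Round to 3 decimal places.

0.426

P(theta) = 1 / (1 + exp(−a(theta − b)))
P_1 = 1/(1+e^{2.0900}) = 0.1101
P_2 = 1/(1+e^{1.3520}) = 0.2055
P_3 = 1/(1+e^{2.0910}) = 0.1100
E[score] = 0.1101 + 0.2055 + 0.1100 = 0.4256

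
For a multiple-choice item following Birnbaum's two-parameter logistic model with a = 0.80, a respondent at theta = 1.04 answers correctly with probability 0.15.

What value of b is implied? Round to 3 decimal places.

P(theta) = 1 / (1 + exp(−a(theta − b)))
logit(0.15) = ln(0.15/0.85) = -1.7346
b = theta − logit/(a) = 1.04 − (-1.7346)/0.8000 = 3.2083

3.208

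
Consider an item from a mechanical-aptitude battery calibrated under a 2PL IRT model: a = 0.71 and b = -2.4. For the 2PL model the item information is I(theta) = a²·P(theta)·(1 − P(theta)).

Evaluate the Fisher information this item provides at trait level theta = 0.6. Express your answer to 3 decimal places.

P = 1/(1+e^{-2.1300}) = 0.8938
P(1−P) = 0.8938 × 0.1062 = 0.0949
I = a² × P(1−P) = 0.71² × 0.0949 = 0.04786

0.048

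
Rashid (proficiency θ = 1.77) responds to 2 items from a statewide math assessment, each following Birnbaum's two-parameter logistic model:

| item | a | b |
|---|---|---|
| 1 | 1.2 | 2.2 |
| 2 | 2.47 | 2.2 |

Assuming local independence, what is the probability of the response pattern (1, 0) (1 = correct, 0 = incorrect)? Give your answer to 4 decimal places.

0.2778

P(θ) = 1 / (1 + exp(−a(θ − b)))
P_1 = 1/(1+e^{0.5160}) = 0.3738
P_2 = 1/(1+e^{1.0621}) = 0.2569
L = P_1 × (1−P_2) = 0.3738 × 0.7431 = 0.27776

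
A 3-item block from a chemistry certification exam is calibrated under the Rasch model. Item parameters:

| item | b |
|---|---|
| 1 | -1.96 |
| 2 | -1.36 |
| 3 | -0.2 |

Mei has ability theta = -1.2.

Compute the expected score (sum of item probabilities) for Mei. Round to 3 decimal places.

P(theta) = 1 / (1 + exp(−(theta − b)))
P_1 = 1/(1+e^{-0.7600}) = 0.6814
P_2 = 1/(1+e^{-0.1600}) = 0.5399
P_3 = 1/(1+e^{1.0000}) = 0.2689
E[score] = 0.6814 + 0.5399 + 0.2689 = 1.4902

1.490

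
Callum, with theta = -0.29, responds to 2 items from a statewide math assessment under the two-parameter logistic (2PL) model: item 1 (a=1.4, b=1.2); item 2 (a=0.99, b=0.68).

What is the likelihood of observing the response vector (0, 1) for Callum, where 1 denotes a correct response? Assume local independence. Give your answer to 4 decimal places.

0.2462

P(theta) = 1 / (1 + exp(−a(theta − b)))
P_1 = 1/(1+e^{2.0860}) = 0.1105
P_2 = 1/(1+e^{0.9603}) = 0.2768
L = (1−P_1) × P_2 = 0.8895 × 0.2768 = 0.24624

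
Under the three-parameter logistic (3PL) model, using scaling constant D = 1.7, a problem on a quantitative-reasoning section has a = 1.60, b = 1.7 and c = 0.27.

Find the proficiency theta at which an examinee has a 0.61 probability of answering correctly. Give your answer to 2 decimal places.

P(theta) = c + (1 − c) · 1 / (1 + exp(−D·a(theta − b)))
Remove guessing floor: (0.61 − 0.27)/(1 − 0.27) = 0.4658
logit = ln(0.4658/0.5342) = -0.1372
theta = b + logit/(1.7·a) = 1.7 + (-0.1372)/2.7200 = 1.6496

1.65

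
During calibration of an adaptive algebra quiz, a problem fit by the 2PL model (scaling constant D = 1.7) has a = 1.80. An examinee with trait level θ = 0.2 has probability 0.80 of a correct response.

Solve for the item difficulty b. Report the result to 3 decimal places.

-0.253

P(θ) = 1 / (1 + exp(−D·a(θ − b)))
logit(0.80) = ln(0.80/0.20) = 1.3863
b = θ − logit/(1.7·a) = 0.2 − 1.3863/3.0600 = -0.2530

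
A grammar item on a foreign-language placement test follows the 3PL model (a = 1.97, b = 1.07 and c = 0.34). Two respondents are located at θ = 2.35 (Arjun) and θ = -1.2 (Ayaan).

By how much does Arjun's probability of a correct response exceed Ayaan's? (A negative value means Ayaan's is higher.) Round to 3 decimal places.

0.603

P(θ) = c + (1 − c) · 1 / (1 + exp(−a(θ − b)))
P(Arjun) = 0.9509  [exponent 2.5216]
P(Ayaan) = 0.3475  [exponent -4.4719]
Difference = 0.9509 − 0.3475 = 0.6035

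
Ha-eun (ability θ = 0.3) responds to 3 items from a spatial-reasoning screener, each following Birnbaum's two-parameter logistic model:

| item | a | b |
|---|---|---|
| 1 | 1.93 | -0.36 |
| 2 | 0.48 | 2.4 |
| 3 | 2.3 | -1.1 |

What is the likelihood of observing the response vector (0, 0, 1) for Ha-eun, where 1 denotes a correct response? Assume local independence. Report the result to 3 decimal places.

P(θ) = 1 / (1 + exp(−a(θ − b)))
P_1 = 1/(1+e^{-1.2738}) = 0.7814
P_2 = 1/(1+e^{1.0080}) = 0.2674
P_3 = 1/(1+e^{-3.2200}) = 0.9616
L = (1−P_1) × (1−P_2) × P_3 = 0.2186 × 0.7326 × 0.9616 = 0.15400

0.154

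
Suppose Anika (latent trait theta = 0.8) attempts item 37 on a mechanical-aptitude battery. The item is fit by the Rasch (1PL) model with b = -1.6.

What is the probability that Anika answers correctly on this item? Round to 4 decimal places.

0.9168

P(theta) = 1 / (1 + exp(−(theta − b)))
Exponent: (0.8 − (-1.6)) = 2.4000
1/(1 + e^{-2.4000}) = 0.9168
P = 0.9168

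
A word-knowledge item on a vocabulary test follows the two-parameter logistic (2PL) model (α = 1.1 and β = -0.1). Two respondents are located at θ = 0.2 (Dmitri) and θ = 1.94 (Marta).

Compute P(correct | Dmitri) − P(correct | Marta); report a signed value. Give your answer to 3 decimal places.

P(θ) = 1 / (1 + exp(−α(θ − β)))
P(Dmitri) = 0.5818  [exponent 0.3300]
P(Marta) = 0.9041  [exponent 2.2440]
Difference = 0.5818 − 0.9041 = -0.3224

-0.322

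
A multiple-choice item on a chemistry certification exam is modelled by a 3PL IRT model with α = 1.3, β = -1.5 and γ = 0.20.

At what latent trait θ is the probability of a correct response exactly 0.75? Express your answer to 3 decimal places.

-0.893

P(θ) = γ + (1 − γ) · 1 / (1 + exp(−α(θ − β)))
Remove guessing floor: (0.75 − 0.20)/(1 − 0.20) = 0.6875
logit = ln(0.6875/0.3125) = 0.7885
θ = β + logit/(α) = -1.5 + 0.7885/1.3000 = -0.8935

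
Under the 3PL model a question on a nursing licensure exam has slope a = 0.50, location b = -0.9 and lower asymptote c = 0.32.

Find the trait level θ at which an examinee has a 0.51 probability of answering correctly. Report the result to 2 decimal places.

P(θ) = c + (1 − c) · 1 / (1 + exp(−a(θ − b)))
Remove guessing floor: (0.51 − 0.32)/(1 − 0.32) = 0.2794
logit = ln(0.2794/0.7206) = -0.9474
θ = b + logit/(a) = -0.9 + (-0.9474)/0.5000 = -2.7948

-2.79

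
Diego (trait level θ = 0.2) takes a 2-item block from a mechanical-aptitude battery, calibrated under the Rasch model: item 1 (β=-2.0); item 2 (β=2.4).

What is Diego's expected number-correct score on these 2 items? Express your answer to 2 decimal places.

1.00

P(θ) = 1 / (1 + exp(−(θ − β)))
P_1 = 1/(1+e^{-2.2000}) = 0.9002
P_2 = 1/(1+e^{2.2000}) = 0.0998
E[score] = 0.9002 + 0.0998 = 1.0000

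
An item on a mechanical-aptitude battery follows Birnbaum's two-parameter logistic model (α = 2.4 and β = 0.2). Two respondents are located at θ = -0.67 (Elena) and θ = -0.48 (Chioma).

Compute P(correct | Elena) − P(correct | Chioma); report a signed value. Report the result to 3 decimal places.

P(θ) = 1 / (1 + exp(−α(θ − β)))
P(Elena) = 0.1103  [exponent -2.0880]
P(Chioma) = 0.1636  [exponent -1.6320]
Difference = 0.1103 − 0.1636 = -0.0533

-0.053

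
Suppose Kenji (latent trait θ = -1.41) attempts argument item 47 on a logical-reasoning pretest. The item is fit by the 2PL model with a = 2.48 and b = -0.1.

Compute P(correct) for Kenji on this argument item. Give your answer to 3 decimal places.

0.037

P(θ) = 1 / (1 + exp(−a(θ − b)))
Exponent: 2.48 × (-1.41 − (-0.1)) = -3.2488
1/(1 + e^{3.2488}) = 0.0374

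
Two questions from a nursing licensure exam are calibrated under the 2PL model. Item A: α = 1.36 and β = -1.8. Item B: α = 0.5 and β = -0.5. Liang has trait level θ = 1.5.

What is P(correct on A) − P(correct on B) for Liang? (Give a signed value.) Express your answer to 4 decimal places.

0.2578

P(θ) = 1 / (1 + exp(−α(θ − β)))
P_A = 0.9889
P_B = 0.7311
P_A − P_B = 0.2578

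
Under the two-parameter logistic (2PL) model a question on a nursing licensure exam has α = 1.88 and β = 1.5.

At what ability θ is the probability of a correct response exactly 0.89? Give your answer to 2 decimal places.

P(θ) = 1 / (1 + exp(−α(θ − β)))
logit = ln(0.8900/0.1100) = 2.0907
θ = β + logit/(α) = 1.5 + 2.0907/1.8800 = 2.6121

2.61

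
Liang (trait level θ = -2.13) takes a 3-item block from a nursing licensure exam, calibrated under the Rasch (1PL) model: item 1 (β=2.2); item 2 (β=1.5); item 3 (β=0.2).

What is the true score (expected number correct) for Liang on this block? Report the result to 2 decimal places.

0.13

P(θ) = 1 / (1 + exp(−(θ − β)))
P_1 = 1/(1+e^{4.3300}) = 0.0130
P_2 = 1/(1+e^{3.6300}) = 0.0258
P_3 = 1/(1+e^{2.3300}) = 0.0887
E[score] = 0.0130 + 0.0258 + 0.0887 = 0.1275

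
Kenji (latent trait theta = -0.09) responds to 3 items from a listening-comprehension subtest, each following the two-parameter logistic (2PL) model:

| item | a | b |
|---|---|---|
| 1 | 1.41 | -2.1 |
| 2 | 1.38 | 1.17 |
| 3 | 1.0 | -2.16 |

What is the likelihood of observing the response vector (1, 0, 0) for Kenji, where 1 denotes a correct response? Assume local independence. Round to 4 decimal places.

P(theta) = 1 / (1 + exp(−a(theta − b)))
P_1 = 1/(1+e^{-2.8341}) = 0.9445
P_2 = 1/(1+e^{1.7388}) = 0.1495
P_3 = 1/(1+e^{-2.0700}) = 0.8880
L = P_1 × (1−P_2) × (1−P_3) = 0.9445 × 0.8505 × 0.1120 = 0.09001

0.0900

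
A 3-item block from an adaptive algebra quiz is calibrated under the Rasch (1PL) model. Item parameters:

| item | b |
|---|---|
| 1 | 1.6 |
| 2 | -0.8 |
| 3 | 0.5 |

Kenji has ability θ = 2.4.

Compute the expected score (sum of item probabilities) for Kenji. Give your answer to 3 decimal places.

2.521

P(θ) = 1 / (1 + exp(−(θ − b)))
P_1 = 1/(1+e^{-0.8000}) = 0.6900
P_2 = 1/(1+e^{-3.2000}) = 0.9608
P_3 = 1/(1+e^{-1.9000}) = 0.8699
E[score] = 0.6900 + 0.9608 + 0.8699 = 2.5207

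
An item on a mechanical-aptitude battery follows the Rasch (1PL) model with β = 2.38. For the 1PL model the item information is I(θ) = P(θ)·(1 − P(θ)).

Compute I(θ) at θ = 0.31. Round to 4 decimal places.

0.0995

P = 1/(1+e^{2.0700}) = 0.1120
P(1−P) = 0.1120 × 0.8880 = 0.0995
I = P(1−P) = 0.09949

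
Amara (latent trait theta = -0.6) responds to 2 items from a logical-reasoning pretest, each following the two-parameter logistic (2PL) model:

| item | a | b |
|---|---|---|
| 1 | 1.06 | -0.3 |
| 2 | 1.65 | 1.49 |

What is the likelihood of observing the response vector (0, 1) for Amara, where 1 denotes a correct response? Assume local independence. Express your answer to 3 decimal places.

0.018

P(theta) = 1 / (1 + exp(−a(theta − b)))
P_1 = 1/(1+e^{0.3180}) = 0.4212
P_2 = 1/(1+e^{3.4485}) = 0.0308
L = (1−P_1) × P_2 = 0.5788 × 0.0308 = 0.01784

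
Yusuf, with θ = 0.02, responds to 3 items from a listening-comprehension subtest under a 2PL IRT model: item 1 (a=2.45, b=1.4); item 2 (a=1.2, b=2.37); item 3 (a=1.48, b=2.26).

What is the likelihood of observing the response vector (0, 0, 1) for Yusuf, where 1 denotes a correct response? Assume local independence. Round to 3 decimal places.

0.032

P(θ) = 1 / (1 + exp(−a(θ − b)))
P_1 = 1/(1+e^{3.3810}) = 0.0329
P_2 = 1/(1+e^{2.8200}) = 0.0563
P_3 = 1/(1+e^{3.3152}) = 0.0351
L = (1−P_1) × (1−P_2) × P_3 = 0.9671 × 0.9437 × 0.0351 = 0.03199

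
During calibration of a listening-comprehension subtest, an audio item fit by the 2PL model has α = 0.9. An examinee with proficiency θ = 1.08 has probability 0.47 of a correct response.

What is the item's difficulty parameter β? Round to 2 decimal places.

1.21

P(θ) = 1 / (1 + exp(−α(θ − β)))
logit(0.47) = ln(0.47/0.53) = -0.1201
β = θ − logit/(α) = 1.08 − (-0.1201)/0.9000 = 1.2135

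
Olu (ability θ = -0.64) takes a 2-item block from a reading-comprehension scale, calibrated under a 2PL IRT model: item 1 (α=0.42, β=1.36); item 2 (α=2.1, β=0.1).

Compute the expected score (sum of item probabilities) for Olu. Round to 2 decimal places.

P(θ) = 1 / (1 + exp(−α(θ − β)))
P_1 = 1/(1+e^{0.8400}) = 0.3015
P_2 = 1/(1+e^{1.5540}) = 0.1745
E[score] = 0.3015 + 0.1745 = 0.4760

0.48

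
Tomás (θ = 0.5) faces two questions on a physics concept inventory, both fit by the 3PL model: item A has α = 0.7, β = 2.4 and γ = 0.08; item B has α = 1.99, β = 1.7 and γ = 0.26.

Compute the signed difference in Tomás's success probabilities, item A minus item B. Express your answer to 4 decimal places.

-0.0498

P(θ) = γ + (1 − γ) · 1 / (1 + exp(−α(θ − β)))
P_A = 0.2724
P_B = 0.3222
P_A − P_B = -0.0498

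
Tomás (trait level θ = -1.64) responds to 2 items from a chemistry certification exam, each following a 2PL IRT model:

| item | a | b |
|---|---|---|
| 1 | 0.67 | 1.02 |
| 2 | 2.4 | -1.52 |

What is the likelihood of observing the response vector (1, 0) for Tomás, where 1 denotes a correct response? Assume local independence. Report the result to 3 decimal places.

P(θ) = 1 / (1 + exp(−a(θ − b)))
P_1 = 1/(1+e^{1.7822}) = 0.1440
P_2 = 1/(1+e^{0.2880}) = 0.4285
L = P_1 × (1−P_2) = 0.1440 × 0.5715 = 0.08232

0.082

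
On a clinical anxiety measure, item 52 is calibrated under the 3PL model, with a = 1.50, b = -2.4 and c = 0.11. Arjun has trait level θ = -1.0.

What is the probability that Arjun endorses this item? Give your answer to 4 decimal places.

0.9029

P(θ) = c + (1 − c) · 1 / (1 + exp(−a(θ − b)))
Exponent: 1.50 × (-1.0 − (-2.4)) = 2.1000
1/(1 + e^{-2.1000}) = 0.8909
P = 0.11 + 0.89 × 0.8909 = 0.9029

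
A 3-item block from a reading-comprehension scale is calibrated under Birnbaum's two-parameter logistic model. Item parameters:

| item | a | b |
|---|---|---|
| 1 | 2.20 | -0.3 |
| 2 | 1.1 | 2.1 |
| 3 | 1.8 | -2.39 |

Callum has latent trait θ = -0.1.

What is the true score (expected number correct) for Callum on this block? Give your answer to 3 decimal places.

P(θ) = 1 / (1 + exp(−a(θ − b)))
P_1 = 1/(1+e^{-0.4400}) = 0.6083
P_2 = 1/(1+e^{2.4200}) = 0.0817
P_3 = 1/(1+e^{-4.1220}) = 0.9840
E[score] = 0.6083 + 0.0817 + 0.9840 = 1.6740

1.674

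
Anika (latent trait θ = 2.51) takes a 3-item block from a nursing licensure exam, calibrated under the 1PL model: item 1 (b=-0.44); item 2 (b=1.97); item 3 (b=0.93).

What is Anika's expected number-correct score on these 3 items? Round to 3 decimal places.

P(θ) = 1 / (1 + exp(−(θ − b)))
P_1 = 1/(1+e^{-2.9500}) = 0.9503
P_2 = 1/(1+e^{-0.5400}) = 0.6318
P_3 = 1/(1+e^{-1.5800}) = 0.8292
E[score] = 0.9503 + 0.6318 + 0.8292 = 2.4113

2.411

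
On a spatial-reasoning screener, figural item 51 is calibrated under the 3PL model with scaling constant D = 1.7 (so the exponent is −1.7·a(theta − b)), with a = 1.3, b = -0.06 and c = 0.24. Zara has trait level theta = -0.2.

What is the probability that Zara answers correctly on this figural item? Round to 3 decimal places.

P(theta) = c + (1 − c) · 1 / (1 + exp(−D·a(theta − b)))
Exponent: 1.7 × 1.3 × (-0.2 − (-0.06)) = -0.3094
1/(1 + e^{0.3094}) = 0.4233
P = 0.24 + 0.76 × 0.4233 = 0.5617

0.562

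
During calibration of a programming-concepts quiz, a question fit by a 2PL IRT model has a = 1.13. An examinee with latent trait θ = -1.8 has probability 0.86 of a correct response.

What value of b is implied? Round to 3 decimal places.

-3.406

P(θ) = 1 / (1 + exp(−a(θ − b)))
logit(0.86) = ln(0.86/0.14) = 1.8153
b = θ − logit/(a) = -1.8 − 1.8153/1.1300 = -3.4065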